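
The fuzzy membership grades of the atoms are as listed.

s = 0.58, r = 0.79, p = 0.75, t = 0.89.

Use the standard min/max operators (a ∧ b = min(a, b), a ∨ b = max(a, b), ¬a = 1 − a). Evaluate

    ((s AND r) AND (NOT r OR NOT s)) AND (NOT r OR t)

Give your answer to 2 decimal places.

0.42

s AND r = min(a, b) on (0.58, 0.79) = 0.58
NOT r = 1 − 0.79 = 0.21
NOT s = 1 − 0.58 = 0.42
NOT r OR NOT s = max(a, b) on (0.21, 0.42) = 0.42
(s AND r) AND (NOT r OR NOT s) = min(a, b) on (0.58, 0.42) = 0.42
NOT r = 1 − 0.79 = 0.21
NOT r OR t = max(a, b) on (0.21, 0.89) = 0.89
((s AND r) AND (NOT r OR NOT s)) AND (NOT r OR t) = min(a, b) on (0.42, 0.89) = 0.42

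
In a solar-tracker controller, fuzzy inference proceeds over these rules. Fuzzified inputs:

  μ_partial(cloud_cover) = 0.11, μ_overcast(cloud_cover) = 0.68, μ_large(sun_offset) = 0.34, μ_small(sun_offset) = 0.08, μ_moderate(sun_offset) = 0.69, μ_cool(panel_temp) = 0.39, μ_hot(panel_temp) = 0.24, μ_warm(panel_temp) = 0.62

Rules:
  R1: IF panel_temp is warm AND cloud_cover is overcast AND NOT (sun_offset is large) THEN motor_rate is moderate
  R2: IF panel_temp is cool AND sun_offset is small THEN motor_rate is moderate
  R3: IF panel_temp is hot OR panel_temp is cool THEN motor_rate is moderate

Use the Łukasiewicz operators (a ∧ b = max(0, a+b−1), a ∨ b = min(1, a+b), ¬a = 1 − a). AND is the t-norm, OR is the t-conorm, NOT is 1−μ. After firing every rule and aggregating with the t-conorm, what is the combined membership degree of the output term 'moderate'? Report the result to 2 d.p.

R1: warm=0.62, overcast=0.68, ¬large=1−0.34=0.66; AND[max(0, a+b−1)] → w = 0.00
R2: cool=0.39, small=0.08; AND[max(0, a+b−1)] → w = 0.00
R3: hot=0.24, cool=0.39; OR[min(1, a+b)] → w = 0.63
Rules with consequent 'moderate': {R1, R2, R3} → strengths 0.00, 0.00, 0.63
Aggregate via t-conorm [min(1, a+b)]: 0.63

0.63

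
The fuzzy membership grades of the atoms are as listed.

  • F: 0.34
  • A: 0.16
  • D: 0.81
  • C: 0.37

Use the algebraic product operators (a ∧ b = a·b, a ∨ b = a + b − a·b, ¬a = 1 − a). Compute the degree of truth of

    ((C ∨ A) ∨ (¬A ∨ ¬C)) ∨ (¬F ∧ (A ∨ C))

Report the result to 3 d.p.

C ∨ A = a + b − a·b on (0.3700, 0.1600) = 0.4708
¬A = 1 − 0.1600 = 0.8400
¬C = 1 − 0.3700 = 0.6300
¬A ∨ ¬C = a + b − a·b on (0.8400, 0.6300) = 0.9408
(C ∨ A) ∨ (¬A ∨ ¬C) = a + b − a·b on (0.4708, 0.9408) = 0.9687
¬F = 1 − 0.3400 = 0.6600
A ∨ C = a + b − a·b on (0.1600, 0.3700) = 0.4708
¬F ∧ (A ∨ C) = a·b on (0.6600, 0.4708) = 0.3107
((C ∨ A) ∨ (¬A ∨ ¬C)) ∨ (¬F ∧ (A ∨ C)) = a + b − a·b on (0.9687, 0.3107) = 0.9784

0.978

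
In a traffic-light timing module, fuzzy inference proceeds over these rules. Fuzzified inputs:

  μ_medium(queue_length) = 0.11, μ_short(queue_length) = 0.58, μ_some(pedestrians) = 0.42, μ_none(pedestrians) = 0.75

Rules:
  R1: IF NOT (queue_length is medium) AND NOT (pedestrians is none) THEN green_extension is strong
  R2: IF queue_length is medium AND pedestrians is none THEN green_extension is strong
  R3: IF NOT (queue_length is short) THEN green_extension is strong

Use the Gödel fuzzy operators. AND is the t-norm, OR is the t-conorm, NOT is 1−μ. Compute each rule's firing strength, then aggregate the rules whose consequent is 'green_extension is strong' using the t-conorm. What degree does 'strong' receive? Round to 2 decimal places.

R1: ¬medium=1−0.11=0.89, ¬none=1−0.75=0.25; AND[min(a, b)] → w = 0.25
R2: medium=0.11, none=0.75; AND[min(a, b)] → w = 0.11
R3: ¬short=1−0.58=0.42 → w = 0.42
Rules with consequent 'strong': {R1, R2, R3} → strengths 0.25, 0.11, 0.42
Aggregate via t-conorm [max(a, b)]: 0.42

0.42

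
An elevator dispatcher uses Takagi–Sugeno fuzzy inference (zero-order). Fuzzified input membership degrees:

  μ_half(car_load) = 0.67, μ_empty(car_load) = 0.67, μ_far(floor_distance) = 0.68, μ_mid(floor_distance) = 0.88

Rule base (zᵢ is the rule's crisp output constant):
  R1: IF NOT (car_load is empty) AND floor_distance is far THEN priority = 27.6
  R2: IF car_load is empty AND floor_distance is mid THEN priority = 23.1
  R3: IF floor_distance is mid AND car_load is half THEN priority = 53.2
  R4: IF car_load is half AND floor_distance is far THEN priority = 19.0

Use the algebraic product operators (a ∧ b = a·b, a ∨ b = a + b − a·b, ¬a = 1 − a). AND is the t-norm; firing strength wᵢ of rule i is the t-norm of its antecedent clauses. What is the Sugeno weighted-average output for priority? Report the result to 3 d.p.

R1 (z=27.6): ¬empty=1−0.67=0.33, far=0.68; AND[a·b] → w = 0.2244
R2 (z=23.1): empty=0.67, mid=0.88; AND[a·b] → w = 0.5896
R3 (z=53.2): mid=0.88, half=0.67; AND[a·b] → w = 0.5896
R4 (z=19.0): half=0.67, far=0.68; AND[a·b] → w = 0.4556
Weighted average = (0.2244·27.6 + 0.5896·23.1 + 0.5896·53.2 + 0.4556·19.0) / (0.2244 + 0.5896 + 0.5896 + 0.4556)
  = 59.8363 / 1.8592 = 32.184

32.184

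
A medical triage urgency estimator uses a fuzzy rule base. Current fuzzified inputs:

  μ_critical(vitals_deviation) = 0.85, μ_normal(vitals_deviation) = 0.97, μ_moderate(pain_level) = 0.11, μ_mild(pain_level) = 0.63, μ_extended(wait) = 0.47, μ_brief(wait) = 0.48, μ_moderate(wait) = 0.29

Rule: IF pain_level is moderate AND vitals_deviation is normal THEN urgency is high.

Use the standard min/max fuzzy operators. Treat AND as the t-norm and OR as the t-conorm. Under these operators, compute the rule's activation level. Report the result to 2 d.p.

firing strength: moderate=0.11, normal=0.97; AND[min(a, b)] → w = 0.11

0.11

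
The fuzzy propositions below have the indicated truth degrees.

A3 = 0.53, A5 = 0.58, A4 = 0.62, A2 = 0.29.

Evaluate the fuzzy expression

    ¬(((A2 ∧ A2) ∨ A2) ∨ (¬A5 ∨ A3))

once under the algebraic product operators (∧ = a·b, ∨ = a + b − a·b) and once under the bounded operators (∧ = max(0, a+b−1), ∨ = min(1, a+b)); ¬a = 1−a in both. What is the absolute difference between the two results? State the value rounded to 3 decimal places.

0.177

Under algebraic product:
  A2 ∧ A2 = a·b on (0.2900, 0.2900) = 0.0841
  (A2 ∧ A2) ∨ A2 = a + b − a·b on (0.0841, 0.2900) = 0.3497
  ¬A5 = 1 − 0.5800 = 0.4200
  ¬A5 ∨ A3 = a + b − a·b on (0.4200, 0.5300) = 0.7274
  ((A2 ∧ A2) ∨ A2) ∨ (¬A5 ∨ A3) = a + b − a·b on (0.3497, 0.7274) = 0.8227
  ¬(((A2 ∧ A2) ∨ A2) ∨ (¬A5 ∨ A3)) = 1 − 0.8227 = 0.1773
  → value = 0.1773
Under bounded:
  A2 ∧ A2 = max(0, a+b−1) on (0.29, 0.29) = 0.00
  (A2 ∧ A2) ∨ A2 = min(1, a+b) on (0.00, 0.29) = 0.29
  ¬A5 = 1 − 0.58 = 0.42
  ¬A5 ∨ A3 = min(1, a+b) on (0.42, 0.53) = 0.95
  ((A2 ∧ A2) ∨ A2) ∨ (¬A5 ∨ A3) = min(1, a+b) on (0.29, 0.95) = 1.00
  ¬(((A2 ∧ A2) ∨ A2) ∨ (¬A5 ∨ A3)) = 1 − 1.00 = 0.00
  → value = 0.0000
|0.1773 − 0.0000| = 0.177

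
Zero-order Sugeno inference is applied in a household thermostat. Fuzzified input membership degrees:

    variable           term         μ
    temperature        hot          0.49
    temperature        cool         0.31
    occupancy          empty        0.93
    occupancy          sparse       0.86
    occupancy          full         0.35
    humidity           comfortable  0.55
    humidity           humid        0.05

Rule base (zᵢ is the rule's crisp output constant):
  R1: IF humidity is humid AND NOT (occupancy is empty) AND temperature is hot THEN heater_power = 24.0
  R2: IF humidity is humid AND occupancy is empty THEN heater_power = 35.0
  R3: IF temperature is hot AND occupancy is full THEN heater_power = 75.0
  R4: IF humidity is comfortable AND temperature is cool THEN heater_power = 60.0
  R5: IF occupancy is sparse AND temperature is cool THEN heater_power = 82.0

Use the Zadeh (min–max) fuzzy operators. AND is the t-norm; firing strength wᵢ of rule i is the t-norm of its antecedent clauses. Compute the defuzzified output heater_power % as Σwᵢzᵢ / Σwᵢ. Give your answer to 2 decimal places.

R1 (z=24.0): humid=0.05, ¬empty=1−0.93=0.07, hot=0.49; AND[min(a, b)] → w = 0.05
R2 (z=35.0): humid=0.05, empty=0.93; AND[min(a, b)] → w = 0.05
R3 (z=75.0): hot=0.49, full=0.35; AND[min(a, b)] → w = 0.35
R4 (z=60.0): comfortable=0.55, cool=0.31; AND[min(a, b)] → w = 0.31
R5 (z=82.0): sparse=0.86, cool=0.31; AND[min(a, b)] → w = 0.31
Weighted average = (0.05·24.0 + 0.05·35.0 + 0.35·75.0 + 0.31·60.0 + 0.31·82.0) / (0.05 + 0.05 + 0.35 + 0.31 + 0.31)
  = 73.2200 / 1.0700 = 68.43

68.43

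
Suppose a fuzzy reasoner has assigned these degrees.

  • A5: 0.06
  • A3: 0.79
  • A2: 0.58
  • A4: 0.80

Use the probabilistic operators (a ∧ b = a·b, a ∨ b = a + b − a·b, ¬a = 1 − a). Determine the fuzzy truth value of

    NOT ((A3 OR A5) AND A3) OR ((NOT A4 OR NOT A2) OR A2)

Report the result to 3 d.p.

0.876

A3 OR A5 = a + b − a·b on (0.7900, 0.0600) = 0.8026
(A3 OR A5) AND A3 = a·b on (0.8026, 0.7900) = 0.6341
NOT ((A3 OR A5) AND A3) = 1 − 0.6341 = 0.3659
NOT A4 = 1 − 0.8000 = 0.2000
NOT A2 = 1 − 0.5800 = 0.4200
NOT A4 OR NOT A2 = a + b − a·b on (0.2000, 0.4200) = 0.5360
(NOT A4 OR NOT A2) OR A2 = a + b − a·b on (0.5360, 0.5800) = 0.8051
NOT ((A3 OR A5) AND A3) OR ((NOT A4 OR NOT A2) OR A2) = a + b − a·b on (0.3659, 0.8051) = 0.8764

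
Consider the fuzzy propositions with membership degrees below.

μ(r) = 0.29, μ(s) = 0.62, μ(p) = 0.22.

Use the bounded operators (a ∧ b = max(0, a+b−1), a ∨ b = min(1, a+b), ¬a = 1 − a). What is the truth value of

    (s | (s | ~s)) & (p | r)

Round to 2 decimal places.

~s = 1 − 0.62 = 0.38
s | ~s = min(1, a+b) on (0.62, 0.38) = 1.00
s | (s | ~s) = min(1, a+b) on (0.62, 1.00) = 1.00
p | r = min(1, a+b) on (0.22, 0.29) = 0.51
(s | (s | ~s)) & (p | r) = max(0, a+b−1) on (1.00, 0.51) = 0.51

0.51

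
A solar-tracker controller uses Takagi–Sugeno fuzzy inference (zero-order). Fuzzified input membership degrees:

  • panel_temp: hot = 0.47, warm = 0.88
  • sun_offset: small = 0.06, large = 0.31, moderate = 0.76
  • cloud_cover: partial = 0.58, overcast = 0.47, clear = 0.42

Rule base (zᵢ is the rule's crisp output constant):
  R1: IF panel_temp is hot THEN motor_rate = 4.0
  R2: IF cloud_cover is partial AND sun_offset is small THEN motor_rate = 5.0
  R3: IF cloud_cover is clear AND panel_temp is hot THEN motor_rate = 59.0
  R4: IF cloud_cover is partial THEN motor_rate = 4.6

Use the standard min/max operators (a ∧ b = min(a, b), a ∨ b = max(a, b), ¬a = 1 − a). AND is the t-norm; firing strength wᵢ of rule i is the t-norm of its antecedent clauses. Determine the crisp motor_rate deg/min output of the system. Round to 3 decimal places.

R1 (z=4.0): hot=0.47 → w = 0.47
R2 (z=5.0): partial=0.58, small=0.06; AND[min(a, b)] → w = 0.06
R3 (z=59.0): clear=0.42, hot=0.47; AND[min(a, b)] → w = 0.42
R4 (z=4.6): partial=0.58 → w = 0.58
Weighted average = (0.47·4.0 + 0.06·5.0 + 0.42·59.0 + 0.58·4.6) / (0.47 + 0.06 + 0.42 + 0.58)
  = 29.6280 / 1.5300 = 19.365

19.365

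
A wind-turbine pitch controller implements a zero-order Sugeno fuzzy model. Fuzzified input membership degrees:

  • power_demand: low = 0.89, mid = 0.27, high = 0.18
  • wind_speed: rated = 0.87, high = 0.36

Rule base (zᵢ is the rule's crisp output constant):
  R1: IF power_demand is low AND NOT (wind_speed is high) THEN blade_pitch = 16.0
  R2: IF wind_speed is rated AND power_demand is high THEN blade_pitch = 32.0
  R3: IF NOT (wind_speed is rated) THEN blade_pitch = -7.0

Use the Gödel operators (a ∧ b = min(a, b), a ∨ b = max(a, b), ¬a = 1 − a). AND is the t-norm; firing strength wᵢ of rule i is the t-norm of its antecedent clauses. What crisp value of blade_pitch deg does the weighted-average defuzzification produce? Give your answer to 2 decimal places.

15.88

R1 (z=16.0): low=0.89, ¬high=1−0.36=0.64; AND[min(a, b)] → w = 0.64
R2 (z=32.0): rated=0.87, high=0.18; AND[min(a, b)] → w = 0.18
R3 (z=-7.0): ¬rated=1−0.87=0.13 → w = 0.13
Weighted average = (0.64·16.0 + 0.18·32.0 + 0.13·-7.0) / (0.64 + 0.18 + 0.13)
  = 15.0900 / 0.9500 = 15.88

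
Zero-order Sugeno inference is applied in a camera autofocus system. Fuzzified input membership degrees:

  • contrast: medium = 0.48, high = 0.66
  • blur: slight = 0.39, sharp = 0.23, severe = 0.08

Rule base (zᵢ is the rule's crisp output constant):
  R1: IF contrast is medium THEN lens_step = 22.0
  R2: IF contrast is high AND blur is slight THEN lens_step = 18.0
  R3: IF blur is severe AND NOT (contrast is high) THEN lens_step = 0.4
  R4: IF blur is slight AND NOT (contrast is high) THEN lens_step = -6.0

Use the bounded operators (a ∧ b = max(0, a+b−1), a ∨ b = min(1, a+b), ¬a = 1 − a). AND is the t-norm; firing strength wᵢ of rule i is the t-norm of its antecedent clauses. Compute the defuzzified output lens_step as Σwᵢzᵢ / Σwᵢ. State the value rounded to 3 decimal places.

21.623

R1 (z=22.0): medium=0.48 → w = 0.48
R2 (z=18.0): high=0.66, slight=0.39; AND[max(0, a+b−1)] → w = 0.05
R3 (z=0.4): severe=0.08, ¬high=1−0.66=0.34; AND[max(0, a+b−1)] → w = 0.00
R4 (z=-6.0): slight=0.39, ¬high=1−0.66=0.34; AND[max(0, a+b−1)] → w = 0.00
Weighted average = (0.48·22.0 + 0.05·18.0 + 0.00·0.4 + 0.00·-6.0) / (0.48 + 0.05 + 0.00 + 0.00)
  = 11.4600 / 0.5300 = 21.623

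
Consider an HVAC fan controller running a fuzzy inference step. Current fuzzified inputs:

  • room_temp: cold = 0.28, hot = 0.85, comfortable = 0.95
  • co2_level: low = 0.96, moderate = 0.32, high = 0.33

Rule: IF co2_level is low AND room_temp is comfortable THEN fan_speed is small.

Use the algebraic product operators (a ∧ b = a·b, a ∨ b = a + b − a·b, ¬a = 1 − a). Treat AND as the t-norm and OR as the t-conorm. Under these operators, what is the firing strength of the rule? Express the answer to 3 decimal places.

0.912

firing strength: low=0.96, comfortable=0.95; AND[a·b] → w = 0.9120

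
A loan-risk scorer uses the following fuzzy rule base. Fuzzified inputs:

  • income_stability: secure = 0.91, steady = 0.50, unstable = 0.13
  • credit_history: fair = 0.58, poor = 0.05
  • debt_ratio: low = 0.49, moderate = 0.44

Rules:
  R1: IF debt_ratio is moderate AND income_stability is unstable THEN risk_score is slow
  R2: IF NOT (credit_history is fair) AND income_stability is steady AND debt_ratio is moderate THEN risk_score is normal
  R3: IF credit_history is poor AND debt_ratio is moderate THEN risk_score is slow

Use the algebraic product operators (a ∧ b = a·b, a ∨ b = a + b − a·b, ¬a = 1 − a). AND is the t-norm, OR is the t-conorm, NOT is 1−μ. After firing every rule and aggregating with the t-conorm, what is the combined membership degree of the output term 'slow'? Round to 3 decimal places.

0.078

R1: moderate=0.44, unstable=0.13; AND[a·b] → w = 0.0572
R2: ¬fair=1−0.58=0.42, steady=0.50, moderate=0.44; AND[a·b] → w = 0.0924
R3: poor=0.05, moderate=0.44; AND[a·b] → w = 0.0220
Rules with consequent 'slow': {R1, R3} → strengths 0.0572, 0.0220
Aggregate via t-conorm [a + b − a·b]: 0.0779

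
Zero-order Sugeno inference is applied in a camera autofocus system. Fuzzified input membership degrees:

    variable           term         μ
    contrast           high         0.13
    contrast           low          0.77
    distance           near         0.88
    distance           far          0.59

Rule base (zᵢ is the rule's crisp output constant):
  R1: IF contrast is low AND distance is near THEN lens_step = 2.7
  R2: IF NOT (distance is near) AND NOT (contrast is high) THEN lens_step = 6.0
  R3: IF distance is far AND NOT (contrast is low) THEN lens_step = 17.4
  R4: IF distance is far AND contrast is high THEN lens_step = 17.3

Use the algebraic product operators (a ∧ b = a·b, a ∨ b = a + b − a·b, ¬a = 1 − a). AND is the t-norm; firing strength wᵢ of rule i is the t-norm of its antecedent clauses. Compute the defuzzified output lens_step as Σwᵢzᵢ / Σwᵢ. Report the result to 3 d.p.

R1 (z=2.7): low=0.77, near=0.88; AND[a·b] → w = 0.6776
R2 (z=6.0): ¬near=1−0.88=0.12, ¬high=1−0.13=0.87; AND[a·b] → w = 0.1044
R3 (z=17.4): far=0.59, ¬low=1−0.77=0.23; AND[a·b] → w = 0.1357
R4 (z=17.3): far=0.59, high=0.13; AND[a·b] → w = 0.0767
Weighted average = (0.6776·2.7 + 0.1044·6.0 + 0.1357·17.4 + 0.0767·17.3) / (0.6776 + 0.1044 + 0.1357 + 0.0767)
  = 6.1440 / 0.9944 = 6.179

6.179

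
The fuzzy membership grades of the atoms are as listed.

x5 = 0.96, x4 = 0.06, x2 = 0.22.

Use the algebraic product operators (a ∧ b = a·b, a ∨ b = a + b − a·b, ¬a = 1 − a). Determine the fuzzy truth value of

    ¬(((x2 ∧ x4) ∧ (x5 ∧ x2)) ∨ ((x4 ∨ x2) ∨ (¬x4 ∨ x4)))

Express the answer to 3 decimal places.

0.041

x2 ∧ x4 = a·b on (0.2200, 0.0600) = 0.0132
x5 ∧ x2 = a·b on (0.9600, 0.2200) = 0.2112
(x2 ∧ x4) ∧ (x5 ∧ x2) = a·b on (0.0132, 0.2112) = 0.0028
x4 ∨ x2 = a + b − a·b on (0.0600, 0.2200) = 0.2668
¬x4 = 1 − 0.0600 = 0.9400
¬x4 ∨ x4 = a + b − a·b on (0.9400, 0.0600) = 0.9436
(x4 ∨ x2) ∨ (¬x4 ∨ x4) = a + b − a·b on (0.2668, 0.9436) = 0.9586
((x2 ∧ x4) ∧ (x5 ∧ x2)) ∨ ((x4 ∨ x2) ∨ (¬x4 ∨ x4)) = a + b − a·b on (0.0028, 0.9586) = 0.9588
¬(((x2 ∧ x4) ∧ (x5 ∧ x2)) ∨ ((x4 ∨ x2) ∨ (¬x4 ∨ x4))) = 1 − 0.9588 = 0.0412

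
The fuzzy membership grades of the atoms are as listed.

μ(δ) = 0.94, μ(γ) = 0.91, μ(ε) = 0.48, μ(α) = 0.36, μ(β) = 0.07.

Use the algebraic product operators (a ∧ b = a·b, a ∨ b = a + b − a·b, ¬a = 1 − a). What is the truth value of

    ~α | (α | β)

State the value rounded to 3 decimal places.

0.786

~α = 1 − 0.3600 = 0.6400
α | β = a + b − a·b on (0.3600, 0.0700) = 0.4048
~α | (α | β) = a + b − a·b on (0.6400, 0.4048) = 0.7857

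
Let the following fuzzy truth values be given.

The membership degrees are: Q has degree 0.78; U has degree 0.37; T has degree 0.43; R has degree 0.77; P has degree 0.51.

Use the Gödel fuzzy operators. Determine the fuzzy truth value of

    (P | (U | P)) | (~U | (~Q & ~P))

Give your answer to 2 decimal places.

0.63

U | P = max(a, b) on (0.37, 0.51) = 0.51
P | (U | P) = max(a, b) on (0.51, 0.51) = 0.51
~U = 1 − 0.37 = 0.63
~Q = 1 − 0.78 = 0.22
~P = 1 − 0.51 = 0.49
~Q & ~P = min(a, b) on (0.22, 0.49) = 0.22
~U | (~Q & ~P) = max(a, b) on (0.63, 0.22) = 0.63
(P | (U | P)) | (~U | (~Q & ~P)) = max(a, b) on (0.51, 0.63) = 0.63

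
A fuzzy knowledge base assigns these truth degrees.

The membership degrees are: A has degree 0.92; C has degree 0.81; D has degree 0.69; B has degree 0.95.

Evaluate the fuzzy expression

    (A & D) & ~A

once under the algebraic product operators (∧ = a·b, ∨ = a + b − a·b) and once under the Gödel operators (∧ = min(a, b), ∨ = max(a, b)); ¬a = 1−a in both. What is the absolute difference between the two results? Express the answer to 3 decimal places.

0.029

Under algebraic product:
  A & D = a·b on (0.9200, 0.6900) = 0.6348
  ~A = 1 − 0.9200 = 0.0800
  (A & D) & ~A = a·b on (0.6348, 0.0800) = 0.0508
  → value = 0.0508
Under Gödel:
  A & D = min(a, b) on (0.92, 0.69) = 0.69
  ~A = 1 − 0.92 = 0.08
  (A & D) & ~A = min(a, b) on (0.69, 0.08) = 0.08
  → value = 0.0800
|0.0508 − 0.0800| = 0.029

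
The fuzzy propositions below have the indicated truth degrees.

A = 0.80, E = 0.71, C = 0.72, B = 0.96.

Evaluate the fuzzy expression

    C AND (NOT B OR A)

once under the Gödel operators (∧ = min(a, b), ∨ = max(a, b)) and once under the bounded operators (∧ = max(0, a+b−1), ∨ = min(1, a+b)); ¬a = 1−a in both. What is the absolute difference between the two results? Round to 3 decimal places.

0.160

Under Gödel:
  NOT B = 1 − 0.96 = 0.04
  NOT B OR A = max(a, b) on (0.04, 0.80) = 0.80
  C AND (NOT B OR A) = min(a, b) on (0.72, 0.80) = 0.72
  → value = 0.7200
Under bounded:
  NOT B = 1 − 0.96 = 0.04
  NOT B OR A = min(1, a+b) on (0.04, 0.80) = 0.84
  C AND (NOT B OR A) = max(0, a+b−1) on (0.72, 0.84) = 0.56
  → value = 0.5600
|0.7200 − 0.5600| = 0.160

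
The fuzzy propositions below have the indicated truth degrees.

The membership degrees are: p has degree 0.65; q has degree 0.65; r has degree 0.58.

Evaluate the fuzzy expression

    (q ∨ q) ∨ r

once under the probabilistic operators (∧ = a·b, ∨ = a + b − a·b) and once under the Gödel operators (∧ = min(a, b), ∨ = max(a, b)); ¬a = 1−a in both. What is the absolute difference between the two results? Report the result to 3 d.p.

Under probabilistic:
  q ∨ q = a + b − a·b on (0.6500, 0.6500) = 0.8775
  (q ∨ q) ∨ r = a + b − a·b on (0.8775, 0.5800) = 0.9486
  → value = 0.9486
Under Gödel:
  q ∨ q = max(a, b) on (0.65, 0.65) = 0.65
  (q ∨ q) ∨ r = max(a, b) on (0.65, 0.58) = 0.65
  → value = 0.6500
|0.9486 − 0.6500| = 0.299

0.299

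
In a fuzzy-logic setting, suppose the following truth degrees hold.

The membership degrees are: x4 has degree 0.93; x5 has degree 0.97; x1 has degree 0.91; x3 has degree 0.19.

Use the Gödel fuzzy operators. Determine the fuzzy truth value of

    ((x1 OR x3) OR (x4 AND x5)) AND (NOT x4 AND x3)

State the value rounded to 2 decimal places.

x1 OR x3 = max(a, b) on (0.91, 0.19) = 0.91
x4 AND x5 = min(a, b) on (0.93, 0.97) = 0.93
(x1 OR x3) OR (x4 AND x5) = max(a, b) on (0.91, 0.93) = 0.93
NOT x4 = 1 − 0.93 = 0.07
NOT x4 AND x3 = min(a, b) on (0.07, 0.19) = 0.07
((x1 OR x3) OR (x4 AND x5)) AND (NOT x4 AND x3) = min(a, b) on (0.93, 0.07) = 0.07

0.07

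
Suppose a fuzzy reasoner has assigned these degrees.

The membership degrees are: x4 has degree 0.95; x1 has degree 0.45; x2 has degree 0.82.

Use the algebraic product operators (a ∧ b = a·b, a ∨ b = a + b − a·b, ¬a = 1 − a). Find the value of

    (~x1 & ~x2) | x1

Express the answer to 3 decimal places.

0.504

~x1 = 1 − 0.4500 = 0.5500
~x2 = 1 − 0.8200 = 0.1800
~x1 & ~x2 = a·b on (0.5500, 0.1800) = 0.0990
(~x1 & ~x2) | x1 = a + b − a·b on (0.0990, 0.4500) = 0.5045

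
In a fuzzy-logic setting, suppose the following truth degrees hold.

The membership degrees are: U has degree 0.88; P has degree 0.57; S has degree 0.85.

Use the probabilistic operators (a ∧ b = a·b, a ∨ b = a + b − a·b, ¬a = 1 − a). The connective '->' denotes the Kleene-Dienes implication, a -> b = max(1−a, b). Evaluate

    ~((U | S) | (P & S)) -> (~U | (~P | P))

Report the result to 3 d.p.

0.991

U | S = a + b − a·b on (0.8800, 0.8500) = 0.9820
P & S = a·b on (0.5700, 0.8500) = 0.4845
(U | S) | (P & S) = a + b − a·b on (0.9820, 0.4845) = 0.9907
~((U | S) | (P & S)) = 1 − 0.9907 = 0.0093
~U = 1 − 0.8800 = 0.1200
~P = 1 − 0.5700 = 0.4300
~P | P = a + b − a·b on (0.4300, 0.5700) = 0.7549
~U | (~P | P) = a + b − a·b on (0.1200, 0.7549) = 0.7843
~((U | S) | (P & S)) -> (~U | (~P | P))  [Kleene-Dienes: max(1−a, b)] with a=0.0093, b=0.7843 → 0.9907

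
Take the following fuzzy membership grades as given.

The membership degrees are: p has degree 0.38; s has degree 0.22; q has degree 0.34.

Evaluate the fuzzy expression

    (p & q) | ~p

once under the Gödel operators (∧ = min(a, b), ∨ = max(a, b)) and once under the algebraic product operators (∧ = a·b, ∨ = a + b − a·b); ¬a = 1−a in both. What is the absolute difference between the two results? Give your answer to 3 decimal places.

0.049

Under Gödel:
  p & q = min(a, b) on (0.38, 0.34) = 0.34
  ~p = 1 − 0.38 = 0.62
  (p & q) | ~p = max(a, b) on (0.34, 0.62) = 0.62
  → value = 0.6200
Under algebraic product:
  p & q = a·b on (0.3800, 0.3400) = 0.1292
  ~p = 1 − 0.3800 = 0.6200
  (p & q) | ~p = a + b − a·b on (0.1292, 0.6200) = 0.6691
  → value = 0.6691
|0.6200 − 0.6691| = 0.049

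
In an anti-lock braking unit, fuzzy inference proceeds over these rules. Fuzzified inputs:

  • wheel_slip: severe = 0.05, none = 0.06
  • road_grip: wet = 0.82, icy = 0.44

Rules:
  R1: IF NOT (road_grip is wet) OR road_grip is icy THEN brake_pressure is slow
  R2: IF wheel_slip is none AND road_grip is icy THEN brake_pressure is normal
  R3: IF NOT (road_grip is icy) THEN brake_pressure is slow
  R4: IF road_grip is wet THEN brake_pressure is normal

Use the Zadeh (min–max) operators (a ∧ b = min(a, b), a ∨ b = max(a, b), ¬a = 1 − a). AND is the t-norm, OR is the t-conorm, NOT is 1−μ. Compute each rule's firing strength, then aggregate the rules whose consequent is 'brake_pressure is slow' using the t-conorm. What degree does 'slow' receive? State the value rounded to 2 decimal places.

R1: ¬wet=1−0.82=0.18, icy=0.44; OR[max(a, b)] → w = 0.44
R2: none=0.06, icy=0.44; AND[min(a, b)] → w = 0.06
R3: ¬icy=1−0.44=0.56 → w = 0.56
R4: wet=0.82 → w = 0.82
Rules with consequent 'slow': {R1, R3} → strengths 0.44, 0.56
Aggregate via t-conorm [max(a, b)]: 0.56

0.56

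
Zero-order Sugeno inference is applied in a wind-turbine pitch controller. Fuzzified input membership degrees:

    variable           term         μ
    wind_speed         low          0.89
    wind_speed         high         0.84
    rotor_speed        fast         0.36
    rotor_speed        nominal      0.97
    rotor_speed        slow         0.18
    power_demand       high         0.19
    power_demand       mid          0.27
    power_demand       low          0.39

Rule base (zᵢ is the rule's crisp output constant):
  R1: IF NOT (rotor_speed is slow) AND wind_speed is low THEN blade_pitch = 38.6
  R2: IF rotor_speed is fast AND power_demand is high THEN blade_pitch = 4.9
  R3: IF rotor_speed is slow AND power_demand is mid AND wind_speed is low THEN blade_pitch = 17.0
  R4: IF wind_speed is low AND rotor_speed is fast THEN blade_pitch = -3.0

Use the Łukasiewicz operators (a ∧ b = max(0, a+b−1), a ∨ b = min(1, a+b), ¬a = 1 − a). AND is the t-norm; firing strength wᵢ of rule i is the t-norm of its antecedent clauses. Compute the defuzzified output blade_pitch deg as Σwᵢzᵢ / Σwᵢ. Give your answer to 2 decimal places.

27.77

R1 (z=38.6): ¬slow=1−0.18=0.82, low=0.89; AND[max(0, a+b−1)] → w = 0.71
R2 (z=4.9): fast=0.36, high=0.19; AND[max(0, a+b−1)] → w = 0.00
R3 (z=17.0): slow=0.18, mid=0.27, low=0.89; AND[max(0, a+b−1)] → w = 0.00
R4 (z=-3.0): low=0.89, fast=0.36; AND[max(0, a+b−1)] → w = 0.25
Weighted average = (0.71·38.6 + 0.00·4.9 + 0.00·17.0 + 0.25·-3.0) / (0.71 + 0.00 + 0.00 + 0.25)
  = 26.6560 / 0.9600 = 27.77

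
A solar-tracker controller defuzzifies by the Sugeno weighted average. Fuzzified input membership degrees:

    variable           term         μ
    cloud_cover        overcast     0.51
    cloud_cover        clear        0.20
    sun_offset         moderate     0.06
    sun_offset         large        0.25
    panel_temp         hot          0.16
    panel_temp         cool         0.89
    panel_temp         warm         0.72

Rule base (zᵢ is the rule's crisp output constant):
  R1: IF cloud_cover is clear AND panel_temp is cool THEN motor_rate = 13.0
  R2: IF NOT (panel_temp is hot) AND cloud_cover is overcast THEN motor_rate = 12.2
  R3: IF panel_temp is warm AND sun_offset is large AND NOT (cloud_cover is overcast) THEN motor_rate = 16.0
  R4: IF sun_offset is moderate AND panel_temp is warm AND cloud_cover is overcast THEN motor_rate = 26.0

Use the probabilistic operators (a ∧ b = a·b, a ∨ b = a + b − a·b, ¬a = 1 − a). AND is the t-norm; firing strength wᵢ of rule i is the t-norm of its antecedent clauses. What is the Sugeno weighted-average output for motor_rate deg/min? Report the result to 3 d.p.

R1 (z=13.0): clear=0.20, cool=0.89; AND[a·b] → w = 0.1780
R2 (z=12.2): ¬hot=1−0.16=0.84, overcast=0.51; AND[a·b] → w = 0.4284
R3 (z=16.0): warm=0.72, large=0.25, ¬overcast=1−0.51=0.49; AND[a·b] → w = 0.0882
R4 (z=26.0): moderate=0.06, warm=0.72, overcast=0.51; AND[a·b] → w = 0.0220
Weighted average = (0.1780·13.0 + 0.4284·12.2 + 0.0882·16.0 + 0.0220·26.0) / (0.1780 + 0.4284 + 0.0882 + 0.0220)
  = 9.5245 / 0.7166 = 13.291

13.291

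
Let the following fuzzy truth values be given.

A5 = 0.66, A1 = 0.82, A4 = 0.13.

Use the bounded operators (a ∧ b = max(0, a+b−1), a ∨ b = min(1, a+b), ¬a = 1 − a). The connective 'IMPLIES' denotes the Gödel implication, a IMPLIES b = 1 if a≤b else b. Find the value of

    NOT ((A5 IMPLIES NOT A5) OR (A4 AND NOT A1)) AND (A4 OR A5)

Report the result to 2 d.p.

0.45

NOT A5 = 1 − 0.66 = 0.34
A5 IMPLIES NOT A5  [Gödel: 1 if a≤b else b] with a=0.66, b=0.34 → 0.34
NOT A1 = 1 − 0.82 = 0.18
A4 AND NOT A1 = max(0, a+b−1) on (0.13, 0.18) = 0.00
(A5 IMPLIES NOT A5) OR (A4 AND NOT A1) = min(1, a+b) on (0.34, 0.00) = 0.34
NOT ((A5 IMPLIES NOT A5) OR (A4 AND NOT A1)) = 1 − 0.34 = 0.66
A4 OR A5 = min(1, a+b) on (0.13, 0.66) = 0.79
NOT ((A5 IMPLIES NOT A5) OR (A4 AND NOT A1)) AND (A4 OR A5) = max(0, a+b−1) on (0.66, 0.79) = 0.45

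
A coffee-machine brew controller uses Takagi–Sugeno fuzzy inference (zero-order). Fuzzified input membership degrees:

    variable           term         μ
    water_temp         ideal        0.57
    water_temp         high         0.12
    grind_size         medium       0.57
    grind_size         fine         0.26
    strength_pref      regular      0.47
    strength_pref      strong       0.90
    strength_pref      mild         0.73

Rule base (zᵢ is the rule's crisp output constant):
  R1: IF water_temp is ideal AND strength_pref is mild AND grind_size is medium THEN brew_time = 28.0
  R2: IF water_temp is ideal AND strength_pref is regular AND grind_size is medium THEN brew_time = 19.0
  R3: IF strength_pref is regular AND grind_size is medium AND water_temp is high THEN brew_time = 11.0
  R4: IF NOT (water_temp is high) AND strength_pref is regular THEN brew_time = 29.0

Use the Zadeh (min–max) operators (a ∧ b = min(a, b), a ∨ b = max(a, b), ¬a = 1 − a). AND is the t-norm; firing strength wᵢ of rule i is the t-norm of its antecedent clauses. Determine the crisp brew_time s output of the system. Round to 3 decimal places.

R1 (z=28.0): ideal=0.57, mild=0.73, medium=0.57; AND[min(a, b)] → w = 0.57
R2 (z=19.0): ideal=0.57, regular=0.47, medium=0.57; AND[min(a, b)] → w = 0.47
R3 (z=11.0): regular=0.47, medium=0.57, high=0.12; AND[min(a, b)] → w = 0.12
R4 (z=29.0): ¬high=1−0.12=0.88, regular=0.47; AND[min(a, b)] → w = 0.47
Weighted average = (0.57·28.0 + 0.47·19.0 + 0.12·11.0 + 0.47·29.0) / (0.57 + 0.47 + 0.12 + 0.47)
  = 39.8400 / 1.6300 = 24.442

24.442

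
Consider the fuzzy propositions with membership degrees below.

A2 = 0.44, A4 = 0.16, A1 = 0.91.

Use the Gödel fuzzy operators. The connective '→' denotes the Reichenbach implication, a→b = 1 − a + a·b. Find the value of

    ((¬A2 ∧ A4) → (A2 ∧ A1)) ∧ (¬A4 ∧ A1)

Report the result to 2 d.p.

¬A2 = 1 − 0.44 = 0.56
¬A2 ∧ A4 = min(a, b) on (0.56, 0.16) = 0.16
A2 ∧ A1 = min(a, b) on (0.44, 0.91) = 0.44
(¬A2 ∧ A4) → (A2 ∧ A1)  [Reichenbach: 1 − a + a·b] with a=0.16, b=0.44 → 0.91
¬A4 = 1 − 0.16 = 0.84
¬A4 ∧ A1 = min(a, b) on (0.84, 0.91) = 0.84
((¬A2 ∧ A4) → (A2 ∧ A1)) ∧ (¬A4 ∧ A1) = min(a, b) on (0.91, 0.84) = 0.84

0.84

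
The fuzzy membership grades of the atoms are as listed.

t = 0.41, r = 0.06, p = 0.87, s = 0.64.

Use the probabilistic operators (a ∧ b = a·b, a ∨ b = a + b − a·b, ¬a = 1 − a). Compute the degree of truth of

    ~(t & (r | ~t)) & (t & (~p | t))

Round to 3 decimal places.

~t = 1 − 0.4100 = 0.5900
r | ~t = a + b − a·b on (0.0600, 0.5900) = 0.6146
t & (r | ~t) = a·b on (0.4100, 0.6146) = 0.2520
~(t & (r | ~t)) = 1 − 0.2520 = 0.7480
~p = 1 − 0.8700 = 0.1300
~p | t = a + b − a·b on (0.1300, 0.4100) = 0.4867
t & (~p | t) = a·b on (0.4100, 0.4867) = 0.1995
~(t & (r | ~t)) & (t & (~p | t)) = a·b on (0.7480, 0.1995) = 0.1493

0.149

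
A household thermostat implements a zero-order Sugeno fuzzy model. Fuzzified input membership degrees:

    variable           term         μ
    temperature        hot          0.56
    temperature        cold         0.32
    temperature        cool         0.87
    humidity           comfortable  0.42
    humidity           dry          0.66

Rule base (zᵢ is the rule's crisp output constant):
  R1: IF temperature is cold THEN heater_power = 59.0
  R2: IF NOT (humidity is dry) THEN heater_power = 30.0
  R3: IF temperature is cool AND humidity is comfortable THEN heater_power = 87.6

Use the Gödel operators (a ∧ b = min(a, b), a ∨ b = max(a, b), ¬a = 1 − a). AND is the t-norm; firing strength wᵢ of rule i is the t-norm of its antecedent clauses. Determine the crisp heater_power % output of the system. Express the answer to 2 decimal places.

60.99

R1 (z=59.0): cold=0.32 → w = 0.32
R2 (z=30.0): ¬dry=1−0.66=0.34 → w = 0.34
R3 (z=87.6): cool=0.87, comfortable=0.42; AND[min(a, b)] → w = 0.42
Weighted average = (0.32·59.0 + 0.34·30.0 + 0.42·87.6) / (0.32 + 0.34 + 0.42)
  = 65.8720 / 1.0800 = 60.99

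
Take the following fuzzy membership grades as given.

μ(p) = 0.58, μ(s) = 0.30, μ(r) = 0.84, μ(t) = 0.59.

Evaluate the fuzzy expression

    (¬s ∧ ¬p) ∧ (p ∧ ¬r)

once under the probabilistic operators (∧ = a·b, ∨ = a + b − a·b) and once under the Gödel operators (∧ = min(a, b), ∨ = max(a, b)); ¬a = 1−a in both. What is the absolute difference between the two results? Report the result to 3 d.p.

Under probabilistic:
  ¬s = 1 − 0.3000 = 0.7000
  ¬p = 1 − 0.5800 = 0.4200
  ¬s ∧ ¬p = a·b on (0.7000, 0.4200) = 0.2940
  ¬r = 1 − 0.8400 = 0.1600
  p ∧ ¬r = a·b on (0.5800, 0.1600) = 0.0928
  (¬s ∧ ¬p) ∧ (p ∧ ¬r) = a·b on (0.2940, 0.0928) = 0.0273
  → value = 0.0273
Under Gödel:
  ¬s = 1 − 0.30 = 0.70
  ¬p = 1 − 0.58 = 0.42
  ¬s ∧ ¬p = min(a, b) on (0.70, 0.42) = 0.42
  ¬r = 1 − 0.84 = 0.16
  p ∧ ¬r = min(a, b) on (0.58, 0.16) = 0.16
  (¬s ∧ ¬p) ∧ (p ∧ ¬r) = min(a, b) on (0.42, 0.16) = 0.16
  → value = 0.1600
|0.0273 − 0.1600| = 0.133

0.133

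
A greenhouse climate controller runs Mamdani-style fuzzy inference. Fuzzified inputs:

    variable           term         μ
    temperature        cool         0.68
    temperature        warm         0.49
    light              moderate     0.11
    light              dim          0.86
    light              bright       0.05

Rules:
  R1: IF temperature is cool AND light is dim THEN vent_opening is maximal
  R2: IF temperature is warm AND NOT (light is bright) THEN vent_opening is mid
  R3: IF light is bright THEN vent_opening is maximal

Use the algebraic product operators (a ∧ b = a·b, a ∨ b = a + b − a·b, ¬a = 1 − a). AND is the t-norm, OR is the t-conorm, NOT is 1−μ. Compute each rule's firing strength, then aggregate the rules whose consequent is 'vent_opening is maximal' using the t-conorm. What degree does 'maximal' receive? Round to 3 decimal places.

R1: cool=0.68, dim=0.86; AND[a·b] → w = 0.5848
R2: warm=0.49, ¬bright=1−0.05=0.95; AND[a·b] → w = 0.4655
R3: bright=0.05 → w = 0.0500
Rules with consequent 'maximal': {R1, R3} → strengths 0.5848, 0.0500
Aggregate via t-conorm [a + b − a·b]: 0.6056

0.606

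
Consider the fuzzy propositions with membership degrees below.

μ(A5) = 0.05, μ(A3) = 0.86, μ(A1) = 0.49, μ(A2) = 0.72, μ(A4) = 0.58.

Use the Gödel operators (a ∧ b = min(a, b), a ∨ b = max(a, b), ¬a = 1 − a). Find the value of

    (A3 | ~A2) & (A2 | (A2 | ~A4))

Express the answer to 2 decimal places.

~A2 = 1 − 0.72 = 0.28
A3 | ~A2 = max(a, b) on (0.86, 0.28) = 0.86
~A4 = 1 − 0.58 = 0.42
A2 | ~A4 = max(a, b) on (0.72, 0.42) = 0.72
A2 | (A2 | ~A4) = max(a, b) on (0.72, 0.72) = 0.72
(A3 | ~A2) & (A2 | (A2 | ~A4)) = min(a, b) on (0.86, 0.72) = 0.72

0.72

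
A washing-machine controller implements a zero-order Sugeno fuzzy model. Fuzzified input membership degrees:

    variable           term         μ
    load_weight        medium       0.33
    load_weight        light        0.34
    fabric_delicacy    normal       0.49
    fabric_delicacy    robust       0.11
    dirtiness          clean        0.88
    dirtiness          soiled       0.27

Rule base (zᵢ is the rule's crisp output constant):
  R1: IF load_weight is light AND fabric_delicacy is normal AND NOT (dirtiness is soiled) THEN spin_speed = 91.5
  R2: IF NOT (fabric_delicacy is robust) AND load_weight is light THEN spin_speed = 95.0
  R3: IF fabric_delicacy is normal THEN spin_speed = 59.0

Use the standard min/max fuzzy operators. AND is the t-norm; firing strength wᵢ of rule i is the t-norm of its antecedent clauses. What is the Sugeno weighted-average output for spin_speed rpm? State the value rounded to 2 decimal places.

R1 (z=91.5): light=0.34, normal=0.49, ¬soiled=1−0.27=0.73; AND[min(a, b)] → w = 0.34
R2 (z=95.0): ¬robust=1−0.11=0.89, light=0.34; AND[min(a, b)] → w = 0.34
R3 (z=59.0): normal=0.49 → w = 0.49
Weighted average = (0.34·91.5 + 0.34·95.0 + 0.49·59.0) / (0.34 + 0.34 + 0.49)
  = 92.3200 / 1.1700 = 78.91

78.91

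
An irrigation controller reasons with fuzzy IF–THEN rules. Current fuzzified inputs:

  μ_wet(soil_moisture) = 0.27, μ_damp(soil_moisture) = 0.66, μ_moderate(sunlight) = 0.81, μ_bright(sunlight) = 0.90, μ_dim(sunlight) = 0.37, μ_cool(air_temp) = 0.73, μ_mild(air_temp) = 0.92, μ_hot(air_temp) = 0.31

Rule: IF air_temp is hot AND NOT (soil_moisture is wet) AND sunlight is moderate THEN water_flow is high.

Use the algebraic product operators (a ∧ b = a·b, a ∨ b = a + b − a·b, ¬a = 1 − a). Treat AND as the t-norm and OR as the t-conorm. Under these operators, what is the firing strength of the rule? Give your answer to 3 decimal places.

firing strength: hot=0.31, ¬wet=1−0.27=0.73, moderate=0.81; AND[a·b] → w = 0.1833

0.183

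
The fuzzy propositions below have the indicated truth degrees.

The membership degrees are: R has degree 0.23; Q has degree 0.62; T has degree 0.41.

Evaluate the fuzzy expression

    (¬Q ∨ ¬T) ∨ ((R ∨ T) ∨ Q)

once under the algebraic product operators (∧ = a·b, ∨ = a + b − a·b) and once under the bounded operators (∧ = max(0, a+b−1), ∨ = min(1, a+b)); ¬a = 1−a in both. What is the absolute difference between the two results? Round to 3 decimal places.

Under algebraic product:
  ¬Q = 1 − 0.6200 = 0.3800
  ¬T = 1 − 0.4100 = 0.5900
  ¬Q ∨ ¬T = a + b − a·b on (0.3800, 0.5900) = 0.7458
  R ∨ T = a + b − a·b on (0.2300, 0.4100) = 0.5457
  (R ∨ T) ∨ Q = a + b − a·b on (0.5457, 0.6200) = 0.8274
  (¬Q ∨ ¬T) ∨ ((R ∨ T) ∨ Q) = a + b − a·b on (0.7458, 0.8274) = 0.9561
  → value = 0.9561
Under bounded:
  ¬Q = 1 − 0.62 = 0.38
  ¬T = 1 − 0.41 = 0.59
  ¬Q ∨ ¬T = min(1, a+b) on (0.38, 0.59) = 0.97
  R ∨ T = min(1, a+b) on (0.23, 0.41) = 0.64
  (R ∨ T) ∨ Q = min(1, a+b) on (0.64, 0.62) = 1.00
  (¬Q ∨ ¬T) ∨ ((R ∨ T) ∨ Q) = min(1, a+b) on (0.97, 1.00) = 1.00
  → value = 1.0000
|0.9561 − 1.0000| = 0.044

0.044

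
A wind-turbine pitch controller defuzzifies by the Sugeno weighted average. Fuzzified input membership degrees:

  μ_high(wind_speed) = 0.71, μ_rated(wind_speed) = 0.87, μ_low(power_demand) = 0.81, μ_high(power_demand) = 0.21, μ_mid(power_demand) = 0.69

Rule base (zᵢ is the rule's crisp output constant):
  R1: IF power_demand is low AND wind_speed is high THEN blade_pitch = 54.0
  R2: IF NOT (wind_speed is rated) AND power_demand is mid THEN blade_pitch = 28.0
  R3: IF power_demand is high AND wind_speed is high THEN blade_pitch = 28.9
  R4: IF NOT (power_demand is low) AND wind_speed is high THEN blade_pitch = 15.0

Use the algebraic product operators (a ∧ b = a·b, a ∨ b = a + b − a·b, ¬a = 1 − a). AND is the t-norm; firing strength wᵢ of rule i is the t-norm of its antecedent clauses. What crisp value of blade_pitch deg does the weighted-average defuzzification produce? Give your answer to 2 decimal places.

R1 (z=54.0): low=0.81, high=0.71; AND[a·b] → w = 0.5751
R2 (z=28.0): ¬rated=1−0.87=0.13, mid=0.69; AND[a·b] → w = 0.0897
R3 (z=28.9): high=0.21, high=0.71; AND[a·b] → w = 0.1491
R4 (z=15.0): ¬low=1−0.81=0.19, high=0.71; AND[a·b] → w = 0.1349
Weighted average = (0.5751·54.0 + 0.0897·28.0 + 0.1491·28.9 + 0.1349·15.0) / (0.5751 + 0.0897 + 0.1491 + 0.1349)
  = 39.8995 / 0.9488 = 42.05

42.05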